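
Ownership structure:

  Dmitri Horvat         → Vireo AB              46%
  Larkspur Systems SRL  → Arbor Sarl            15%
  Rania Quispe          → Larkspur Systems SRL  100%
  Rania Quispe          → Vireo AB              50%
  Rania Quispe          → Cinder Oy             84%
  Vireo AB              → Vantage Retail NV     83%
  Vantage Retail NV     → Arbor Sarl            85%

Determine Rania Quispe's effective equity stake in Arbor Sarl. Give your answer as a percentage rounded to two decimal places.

Rania reaches Arbor along 2 paths.
Via Vireo → Vantage: 50% × 83% × 85% = 35.275%.
Via Larkspur: 100% × 15% = 15%.
Total: 35.275% + 15% = 50.275%.
Rounded: 50.28%.

50.28%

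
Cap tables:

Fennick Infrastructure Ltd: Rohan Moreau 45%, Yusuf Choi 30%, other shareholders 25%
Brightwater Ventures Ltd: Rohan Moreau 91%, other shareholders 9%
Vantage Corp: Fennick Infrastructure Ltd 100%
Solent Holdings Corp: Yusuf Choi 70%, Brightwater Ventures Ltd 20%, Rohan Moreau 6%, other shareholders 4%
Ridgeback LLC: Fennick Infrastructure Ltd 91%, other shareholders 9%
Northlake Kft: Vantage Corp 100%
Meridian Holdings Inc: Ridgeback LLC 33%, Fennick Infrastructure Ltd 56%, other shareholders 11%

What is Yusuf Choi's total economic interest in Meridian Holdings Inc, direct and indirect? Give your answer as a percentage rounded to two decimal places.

Yusuf reaches Meridian along 2 paths.
Via Fennick → Ridgeback: 30% × 91% × 33% = 9.009%.
Via Fennick: 30% × 56% = 16.8%.
Total: 9.009% + 16.8% = 25.809%.
Rounded: 25.81%.

25.81%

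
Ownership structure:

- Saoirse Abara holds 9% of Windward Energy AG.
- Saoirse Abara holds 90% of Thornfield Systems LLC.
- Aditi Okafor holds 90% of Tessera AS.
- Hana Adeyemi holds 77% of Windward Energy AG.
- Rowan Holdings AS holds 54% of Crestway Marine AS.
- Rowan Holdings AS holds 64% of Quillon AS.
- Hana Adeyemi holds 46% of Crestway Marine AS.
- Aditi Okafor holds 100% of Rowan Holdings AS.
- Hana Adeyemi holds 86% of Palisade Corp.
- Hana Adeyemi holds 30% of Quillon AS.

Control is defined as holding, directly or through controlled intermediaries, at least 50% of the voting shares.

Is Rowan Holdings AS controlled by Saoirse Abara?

No

Saoirse holds 90% of Thornfield, so Saoirse controls Thornfield.
Neither Saoirse nor any entity Saoirse controls holds any voting interest in Rowan.
So Saoirse does not control Rowan.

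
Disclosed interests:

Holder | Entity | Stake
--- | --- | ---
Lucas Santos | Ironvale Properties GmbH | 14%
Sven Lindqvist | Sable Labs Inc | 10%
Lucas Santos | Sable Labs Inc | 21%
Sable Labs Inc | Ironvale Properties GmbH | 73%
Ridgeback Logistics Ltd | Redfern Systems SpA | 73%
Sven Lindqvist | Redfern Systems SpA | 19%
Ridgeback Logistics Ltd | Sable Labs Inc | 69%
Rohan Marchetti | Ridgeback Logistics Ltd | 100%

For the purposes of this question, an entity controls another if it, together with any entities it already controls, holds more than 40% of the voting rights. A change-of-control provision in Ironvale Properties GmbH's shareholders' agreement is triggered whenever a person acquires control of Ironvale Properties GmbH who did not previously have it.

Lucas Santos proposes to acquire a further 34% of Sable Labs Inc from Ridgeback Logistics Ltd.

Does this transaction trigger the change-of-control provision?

The purchase adds only to Lucas's holdings (Ridgeback's stake shrinks), so Lucas is the only person who could newly come to control Ironvale.
Lucas's largest direct stake is 21% in Sable, which does not meet the threshold, so Lucas controls no company.
In Ironvale, Lucas's side holds only 14%, not > 40%.
So before the transaction, Lucas does not control Ironvale.
After the purchase, Lucas's direct stake in Sable rises to 21% + 34% = 55%, and Ridgeback's stake falls to 35%.
Lucas holds 55% of Sable, so Lucas controls Sable.
Sable and Lucas together hold 73% + 14% = 87% of Ironvale, so Lucas controls Ironvale.
Lucas did not control Ironvale before and does after, so the clause is triggered.

Yes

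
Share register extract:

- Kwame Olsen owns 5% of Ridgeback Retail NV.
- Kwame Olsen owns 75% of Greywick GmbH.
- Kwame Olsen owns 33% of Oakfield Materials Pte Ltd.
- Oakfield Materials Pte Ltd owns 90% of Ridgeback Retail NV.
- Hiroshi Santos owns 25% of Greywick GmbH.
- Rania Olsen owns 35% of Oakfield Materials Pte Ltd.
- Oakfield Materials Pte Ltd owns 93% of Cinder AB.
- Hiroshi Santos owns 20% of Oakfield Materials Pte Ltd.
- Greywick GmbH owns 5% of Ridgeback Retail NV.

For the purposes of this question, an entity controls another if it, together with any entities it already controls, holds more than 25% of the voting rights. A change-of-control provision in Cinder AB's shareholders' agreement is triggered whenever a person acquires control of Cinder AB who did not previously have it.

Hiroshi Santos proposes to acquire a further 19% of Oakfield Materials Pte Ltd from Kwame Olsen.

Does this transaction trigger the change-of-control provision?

Yes

The purchase adds only to Hiroshi's holdings (Kwame's stake shrinks), so Hiroshi is the only person who could newly come to control Cinder.
Hiroshi's largest direct stake is 25% in Greywick, which does not meet the threshold, so Hiroshi controls no company.
Neither Hiroshi nor any entity Hiroshi controls holds any voting interest in Cinder.
So before the transaction, Hiroshi does not control Cinder.
After the purchase, Hiroshi's direct stake in Oakfield rises to 20% + 19% = 39%, and Kwame's stake falls to 14%.
Hiroshi holds 39% of Oakfield, so Hiroshi controls Oakfield.
Oakfield holds 93% of Cinder, so Hiroshi controls Cinder.
Hiroshi did not control Cinder before and does after, so the clause is triggered.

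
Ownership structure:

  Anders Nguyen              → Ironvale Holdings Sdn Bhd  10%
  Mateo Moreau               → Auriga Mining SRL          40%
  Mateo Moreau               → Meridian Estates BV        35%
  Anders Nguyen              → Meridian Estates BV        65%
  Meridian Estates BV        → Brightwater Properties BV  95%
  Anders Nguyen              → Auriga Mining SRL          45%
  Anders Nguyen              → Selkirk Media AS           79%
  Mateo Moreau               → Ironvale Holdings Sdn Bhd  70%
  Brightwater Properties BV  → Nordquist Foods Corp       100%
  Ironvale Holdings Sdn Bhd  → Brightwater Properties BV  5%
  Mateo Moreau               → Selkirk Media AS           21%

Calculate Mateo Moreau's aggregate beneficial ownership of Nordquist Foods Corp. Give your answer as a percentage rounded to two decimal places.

Mateo reaches Nordquist along 2 paths.
Via Meridian → Brightwater: 35% × 95% × 100% = 33.25%.
Via Ironvale → Brightwater: 70% × 5% × 100% = 3.5%.
Total: 33.25% + 3.5% = 36.75%.

36.75%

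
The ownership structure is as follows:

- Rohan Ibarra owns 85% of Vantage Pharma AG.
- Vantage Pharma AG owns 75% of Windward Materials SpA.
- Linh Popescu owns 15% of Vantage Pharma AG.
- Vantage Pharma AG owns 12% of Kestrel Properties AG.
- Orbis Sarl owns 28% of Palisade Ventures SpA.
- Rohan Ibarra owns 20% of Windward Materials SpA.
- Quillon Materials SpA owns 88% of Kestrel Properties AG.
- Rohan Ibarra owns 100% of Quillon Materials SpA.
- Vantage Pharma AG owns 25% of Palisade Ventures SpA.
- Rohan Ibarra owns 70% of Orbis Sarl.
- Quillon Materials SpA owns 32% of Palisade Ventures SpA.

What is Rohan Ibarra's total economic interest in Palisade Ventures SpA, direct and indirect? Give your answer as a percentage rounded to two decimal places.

72.85%

Rohan reaches Palisade along 3 paths.
Via Vantage: 85% × 25% = 21.25%.
Via Quillon: 100% × 32% = 32%.
Via Orbis: 70% × 28% = 19.6%.
Total: 21.25% + 32% + 19.6% = 72.85%.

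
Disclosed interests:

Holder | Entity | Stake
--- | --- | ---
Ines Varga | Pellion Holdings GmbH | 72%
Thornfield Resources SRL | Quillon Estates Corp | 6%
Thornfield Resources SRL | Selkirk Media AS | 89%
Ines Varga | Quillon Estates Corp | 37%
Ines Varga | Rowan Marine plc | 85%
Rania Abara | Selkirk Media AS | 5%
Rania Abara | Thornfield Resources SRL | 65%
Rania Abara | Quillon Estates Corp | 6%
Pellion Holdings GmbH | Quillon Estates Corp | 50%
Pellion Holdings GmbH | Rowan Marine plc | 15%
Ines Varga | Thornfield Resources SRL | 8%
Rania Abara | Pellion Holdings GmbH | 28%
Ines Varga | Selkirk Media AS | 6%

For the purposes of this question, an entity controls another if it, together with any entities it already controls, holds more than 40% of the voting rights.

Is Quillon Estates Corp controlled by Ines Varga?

Ines holds 72% of Pellion, so Ines controls Pellion.
Ines and Pellion together hold 37% + 50% = 87% of Quillon, so Ines controls Quillon.

Yes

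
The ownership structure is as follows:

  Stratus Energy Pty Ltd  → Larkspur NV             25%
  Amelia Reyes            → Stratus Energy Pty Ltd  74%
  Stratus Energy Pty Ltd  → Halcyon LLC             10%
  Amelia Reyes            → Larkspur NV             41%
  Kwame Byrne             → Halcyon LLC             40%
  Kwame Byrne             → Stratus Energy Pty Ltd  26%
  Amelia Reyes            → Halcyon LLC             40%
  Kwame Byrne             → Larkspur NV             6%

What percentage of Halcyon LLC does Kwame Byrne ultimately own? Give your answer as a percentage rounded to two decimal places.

42.60%

Kwame reaches Halcyon along 2 paths.
Direct stake: 40% = 40%.
Via Stratus: 26% × 10% = 2.6%.
Total: 40% + 2.6% = 42.6%.
Rounded: 42.60%.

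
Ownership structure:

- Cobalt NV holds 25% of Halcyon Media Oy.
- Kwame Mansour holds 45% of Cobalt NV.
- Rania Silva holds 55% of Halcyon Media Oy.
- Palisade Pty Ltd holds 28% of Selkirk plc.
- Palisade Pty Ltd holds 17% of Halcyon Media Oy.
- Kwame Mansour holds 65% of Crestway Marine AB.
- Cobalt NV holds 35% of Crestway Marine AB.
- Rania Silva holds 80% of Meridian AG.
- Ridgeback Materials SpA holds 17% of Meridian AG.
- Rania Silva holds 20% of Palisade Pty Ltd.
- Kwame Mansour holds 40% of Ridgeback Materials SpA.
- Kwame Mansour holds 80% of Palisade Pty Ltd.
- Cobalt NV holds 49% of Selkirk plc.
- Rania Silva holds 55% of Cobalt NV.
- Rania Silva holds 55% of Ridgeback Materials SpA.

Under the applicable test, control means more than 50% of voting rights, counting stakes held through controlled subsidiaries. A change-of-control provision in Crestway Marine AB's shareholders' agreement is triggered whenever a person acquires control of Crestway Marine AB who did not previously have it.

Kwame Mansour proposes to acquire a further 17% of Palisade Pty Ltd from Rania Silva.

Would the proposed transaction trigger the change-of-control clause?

No

The purchase adds only to Kwame's holdings (Rania's stake shrinks), so Kwame is the only person who could newly come to control Crestway.
Kwame holds 65% of Crestway, so Kwame controls Crestway.
So Kwame already controls Crestway before the transaction.
After the purchase, Kwame's direct stake in Palisade rises to 80% + 17% = 97%, and Rania's stake falls to 3%.
Kwame controlled Crestway already, so this is not a new person acquiring control; every other person's position is unchanged or reduced.
No new person acquires control, so the clause is not triggered.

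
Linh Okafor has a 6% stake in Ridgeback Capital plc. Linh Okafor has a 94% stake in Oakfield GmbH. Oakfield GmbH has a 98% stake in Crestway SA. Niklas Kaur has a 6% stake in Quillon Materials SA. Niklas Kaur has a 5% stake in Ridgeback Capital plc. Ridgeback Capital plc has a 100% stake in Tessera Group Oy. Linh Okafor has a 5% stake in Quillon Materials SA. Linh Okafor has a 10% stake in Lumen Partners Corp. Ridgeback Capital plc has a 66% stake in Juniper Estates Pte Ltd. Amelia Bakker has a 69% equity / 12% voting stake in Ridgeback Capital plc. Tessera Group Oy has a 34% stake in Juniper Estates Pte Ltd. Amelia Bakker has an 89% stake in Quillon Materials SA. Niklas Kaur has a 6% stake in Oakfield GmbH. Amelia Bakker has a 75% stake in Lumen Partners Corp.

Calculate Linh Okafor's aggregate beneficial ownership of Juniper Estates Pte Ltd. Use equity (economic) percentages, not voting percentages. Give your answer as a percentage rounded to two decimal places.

6.00%

Linh reaches Juniper along 2 paths.
Via Ridgeback: 6% × 66% = 3.96%.
Via Ridgeback → Tessera: 6% × 100% × 34% = 2.04%.
Total: 3.96% + 2.04% = 6%.
Rounded: 6.00%.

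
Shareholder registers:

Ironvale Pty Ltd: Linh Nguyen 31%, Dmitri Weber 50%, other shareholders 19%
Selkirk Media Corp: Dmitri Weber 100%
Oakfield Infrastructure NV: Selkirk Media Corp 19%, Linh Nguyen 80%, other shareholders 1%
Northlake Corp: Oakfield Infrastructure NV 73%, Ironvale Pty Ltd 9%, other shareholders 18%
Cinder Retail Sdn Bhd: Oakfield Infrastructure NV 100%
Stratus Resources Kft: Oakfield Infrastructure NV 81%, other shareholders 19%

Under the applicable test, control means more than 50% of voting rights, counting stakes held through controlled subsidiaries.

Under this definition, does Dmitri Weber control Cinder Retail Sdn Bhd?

Dmitri holds 100% of Selkirk, so Dmitri controls Selkirk.
Neither Dmitri nor any entity Dmitri controls holds any voting interest in Cinder.
So Dmitri does not control Cinder.

No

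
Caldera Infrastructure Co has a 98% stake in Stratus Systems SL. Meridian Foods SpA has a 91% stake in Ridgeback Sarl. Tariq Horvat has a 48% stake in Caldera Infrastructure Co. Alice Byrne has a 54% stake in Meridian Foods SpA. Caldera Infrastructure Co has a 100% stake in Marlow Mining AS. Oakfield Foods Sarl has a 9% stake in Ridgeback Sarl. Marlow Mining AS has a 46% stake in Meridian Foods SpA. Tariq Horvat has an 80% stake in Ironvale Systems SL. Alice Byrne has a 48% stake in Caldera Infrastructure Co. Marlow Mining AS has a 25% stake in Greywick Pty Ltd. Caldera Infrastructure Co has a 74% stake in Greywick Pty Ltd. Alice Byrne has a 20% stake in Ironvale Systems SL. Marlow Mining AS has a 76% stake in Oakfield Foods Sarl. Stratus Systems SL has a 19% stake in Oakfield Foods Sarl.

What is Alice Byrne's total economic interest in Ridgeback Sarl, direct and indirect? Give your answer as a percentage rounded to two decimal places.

Alice reaches Ridgeback along 4 paths.
Via Caldera → Marlow → Meridian: 48% × 100% × 46% × 91% = 20.0928%.
Via Meridian: 54% × 91% = 49.14%.
Via Caldera → Stratus → Oakfield: 48% × 98% × 19% × 9% = 0.804384%.
Via Caldera → Marlow → Oakfield: 48% × 100% × 76% × 9% = 3.2832%.
Total: 20.0928% + 49.14% + 0.804384% + 3.2832% = 73.320384%.
Rounded: 73.32%.

73.32%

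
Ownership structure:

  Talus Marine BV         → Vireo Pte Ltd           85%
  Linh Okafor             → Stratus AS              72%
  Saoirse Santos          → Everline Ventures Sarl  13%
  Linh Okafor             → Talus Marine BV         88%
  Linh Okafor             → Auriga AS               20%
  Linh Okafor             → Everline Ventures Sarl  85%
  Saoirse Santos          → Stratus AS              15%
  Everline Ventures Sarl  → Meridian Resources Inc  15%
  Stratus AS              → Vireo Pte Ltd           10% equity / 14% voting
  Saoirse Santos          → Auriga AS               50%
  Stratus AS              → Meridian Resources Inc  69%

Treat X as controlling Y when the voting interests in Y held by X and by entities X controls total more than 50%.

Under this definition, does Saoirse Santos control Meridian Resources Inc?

No

Saoirse's largest direct stake is 50% in Auriga, which does not meet the threshold, so Saoirse controls no company.
Neither Saoirse nor any entity Saoirse controls holds any voting interest in Meridian.
So Saoirse does not control Meridian.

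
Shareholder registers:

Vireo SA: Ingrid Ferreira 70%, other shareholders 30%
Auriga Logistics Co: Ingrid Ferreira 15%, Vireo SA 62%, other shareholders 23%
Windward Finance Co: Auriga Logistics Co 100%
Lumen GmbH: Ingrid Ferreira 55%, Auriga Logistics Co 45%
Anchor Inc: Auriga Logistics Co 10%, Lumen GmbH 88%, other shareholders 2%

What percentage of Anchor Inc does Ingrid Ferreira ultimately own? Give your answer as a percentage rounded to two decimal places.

Ingrid reaches Anchor along 5 paths.
Via Auriga: 15% × 10% = 1.5%.
Via Vireo → Auriga: 70% × 62% × 10% = 4.34%.
Via Lumen: 55% × 88% = 48.4%.
Via Auriga → Lumen: 15% × 45% × 88% = 5.94%.
Via Vireo → Auriga → Lumen: 70% × 62% × 45% × 88% = 17.1864%.
Total: 1.5% + 4.34% + 48.4% + 5.94% + 17.1864% = 77.3664%.
Rounded: 77.37%.

77.37%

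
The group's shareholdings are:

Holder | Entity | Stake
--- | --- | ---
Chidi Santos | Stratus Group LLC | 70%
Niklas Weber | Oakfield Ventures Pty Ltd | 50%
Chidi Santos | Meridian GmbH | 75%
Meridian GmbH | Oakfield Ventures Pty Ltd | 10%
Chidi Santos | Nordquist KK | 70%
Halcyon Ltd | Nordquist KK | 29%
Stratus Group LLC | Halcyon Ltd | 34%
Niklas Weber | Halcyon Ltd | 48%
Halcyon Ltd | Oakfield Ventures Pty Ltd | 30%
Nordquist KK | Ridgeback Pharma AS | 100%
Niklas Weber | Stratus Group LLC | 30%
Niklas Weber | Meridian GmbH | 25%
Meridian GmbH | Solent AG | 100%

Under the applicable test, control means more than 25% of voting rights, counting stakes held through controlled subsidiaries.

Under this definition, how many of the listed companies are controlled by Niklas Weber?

5

Niklas holds 30% of Stratus, so Niklas controls Stratus.
Stratus and Niklas together hold 34% + 48% = 82% of Halcyon, so Niklas controls Halcyon.
Halcyon holds 29% of Nordquist, so Niklas controls Nordquist.
Halcyon and Niklas together hold 30% + 50% = 80% of Oakfield, so Niklas controls Oakfield.
Nordquist holds 100% of Ridgeback, so Niklas controls Ridgeback.
No other company's threshold is met.
Niklas controls 5 companies.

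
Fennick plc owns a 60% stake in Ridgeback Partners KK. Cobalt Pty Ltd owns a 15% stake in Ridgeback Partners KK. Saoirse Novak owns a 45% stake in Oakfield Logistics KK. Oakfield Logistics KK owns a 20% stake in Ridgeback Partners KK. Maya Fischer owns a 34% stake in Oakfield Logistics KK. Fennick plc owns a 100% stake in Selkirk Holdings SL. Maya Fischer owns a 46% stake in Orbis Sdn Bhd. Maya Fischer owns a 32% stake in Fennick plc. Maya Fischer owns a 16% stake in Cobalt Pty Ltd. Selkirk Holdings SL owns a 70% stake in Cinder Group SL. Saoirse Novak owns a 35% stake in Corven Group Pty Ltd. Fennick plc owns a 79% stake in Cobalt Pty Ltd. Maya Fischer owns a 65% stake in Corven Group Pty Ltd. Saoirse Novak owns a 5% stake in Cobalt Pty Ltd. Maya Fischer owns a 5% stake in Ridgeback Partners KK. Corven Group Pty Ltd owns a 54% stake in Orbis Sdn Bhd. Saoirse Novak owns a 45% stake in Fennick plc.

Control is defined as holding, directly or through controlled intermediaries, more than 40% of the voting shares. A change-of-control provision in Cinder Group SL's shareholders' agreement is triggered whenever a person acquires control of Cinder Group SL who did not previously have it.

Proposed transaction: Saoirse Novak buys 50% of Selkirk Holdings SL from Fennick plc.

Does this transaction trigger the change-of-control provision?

The purchase adds only to Saoirse's holdings (Fennick's stake shrinks), so Saoirse is the only person who could newly come to control Cinder.
Saoirse holds 45% of Fennick, so Saoirse controls Fennick.
Fennick holds 100% of Selkirk, so Saoirse controls Selkirk.
Selkirk holds 70% of Cinder, so Saoirse controls Cinder.
So Saoirse already controls Cinder before the transaction.
After the purchase, Saoirse holds 50% of Selkirk directly, and Fennick's stake falls to 50%.
Saoirse controlled Cinder already, so this is not a new person acquiring control; every other person's position is unchanged or reduced.
No new person acquires control, so the clause is not triggered.

No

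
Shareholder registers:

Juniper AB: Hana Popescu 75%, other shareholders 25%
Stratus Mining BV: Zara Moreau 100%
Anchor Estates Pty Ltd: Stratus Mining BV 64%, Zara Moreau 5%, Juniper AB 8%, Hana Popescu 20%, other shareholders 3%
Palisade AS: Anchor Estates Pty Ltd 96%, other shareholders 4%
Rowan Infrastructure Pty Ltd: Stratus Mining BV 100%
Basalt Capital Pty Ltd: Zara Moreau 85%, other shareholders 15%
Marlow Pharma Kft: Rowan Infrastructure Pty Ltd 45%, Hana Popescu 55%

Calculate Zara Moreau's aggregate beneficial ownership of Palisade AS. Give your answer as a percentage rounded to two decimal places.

66.24%

Zara reaches Palisade along 2 paths.
Via Stratus → Anchor: 100% × 64% × 96% = 61.44%.
Via Anchor: 5% × 96% = 4.8%.
Total: 61.44% + 4.8% = 66.24%.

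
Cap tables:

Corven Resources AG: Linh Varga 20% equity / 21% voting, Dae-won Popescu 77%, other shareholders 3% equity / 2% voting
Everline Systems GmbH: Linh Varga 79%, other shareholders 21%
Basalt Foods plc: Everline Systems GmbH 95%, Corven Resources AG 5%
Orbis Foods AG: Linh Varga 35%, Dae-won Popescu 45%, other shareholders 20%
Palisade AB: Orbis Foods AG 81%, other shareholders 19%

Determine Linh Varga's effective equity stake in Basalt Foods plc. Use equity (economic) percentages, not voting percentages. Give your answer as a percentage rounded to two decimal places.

76.05%

Linh reaches Basalt along 2 paths.
Via Everline: 79% × 95% = 75.05%.
Via Corven: 20% × 5% = 1%.
Total: 75.05% + 1% = 76.05%.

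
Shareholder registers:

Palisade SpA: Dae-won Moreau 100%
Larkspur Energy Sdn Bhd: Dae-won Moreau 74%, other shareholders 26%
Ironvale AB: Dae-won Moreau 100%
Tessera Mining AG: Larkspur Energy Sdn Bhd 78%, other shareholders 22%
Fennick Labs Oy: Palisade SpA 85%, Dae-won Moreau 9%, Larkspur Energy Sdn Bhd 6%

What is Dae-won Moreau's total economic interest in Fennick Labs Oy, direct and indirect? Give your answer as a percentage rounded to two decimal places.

Dae-won reaches Fennick along 3 paths.
Via Palisade: 100% × 85% = 85%.
Direct stake: 9% = 9%.
Via Larkspur: 74% × 6% = 4.44%.
Total: 85% + 9% + 4.44% = 98.44%.

98.44%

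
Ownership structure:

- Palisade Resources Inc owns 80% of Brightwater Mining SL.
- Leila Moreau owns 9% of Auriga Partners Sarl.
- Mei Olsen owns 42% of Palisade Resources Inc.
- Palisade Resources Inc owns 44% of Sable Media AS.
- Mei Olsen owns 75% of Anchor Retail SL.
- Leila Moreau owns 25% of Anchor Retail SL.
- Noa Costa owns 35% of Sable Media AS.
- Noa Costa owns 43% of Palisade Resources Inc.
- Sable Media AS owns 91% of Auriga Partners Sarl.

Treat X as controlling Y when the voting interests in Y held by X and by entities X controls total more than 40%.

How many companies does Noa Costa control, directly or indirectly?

Noa holds 43% of Palisade, so Noa controls Palisade.
Noa and Palisade together hold 35% + 44% = 79% of Sable, so Noa controls Sable.
Sable holds 91% of Auriga, so Noa controls Auriga.
Palisade holds 80% of Brightwater, so Noa controls Brightwater.
No other company's threshold is met.
Noa controls 4 companies.

4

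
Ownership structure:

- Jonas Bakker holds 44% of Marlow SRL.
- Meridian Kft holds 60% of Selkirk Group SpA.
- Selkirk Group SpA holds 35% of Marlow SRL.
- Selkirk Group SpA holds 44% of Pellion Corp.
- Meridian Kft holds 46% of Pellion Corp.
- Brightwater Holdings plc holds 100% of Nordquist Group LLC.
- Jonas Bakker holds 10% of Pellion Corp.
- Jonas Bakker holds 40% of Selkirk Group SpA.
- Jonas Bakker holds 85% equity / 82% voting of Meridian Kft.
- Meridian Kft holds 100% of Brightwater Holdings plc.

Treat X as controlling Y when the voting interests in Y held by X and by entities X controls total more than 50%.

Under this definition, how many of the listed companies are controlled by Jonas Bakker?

Jonas holds 82% of Meridian, so Jonas controls Meridian.
Meridian holds 100% of Brightwater, so Jonas controls Brightwater.
Meridian and Jonas together hold 60% + 40% = 100% of Selkirk, so Jonas controls Selkirk.
Brightwater holds 100% of Nordquist, so Jonas controls Nordquist.
Meridian and Jonas and Selkirk together hold 46% + 10% + 44% = 100% of Pellion, so Jonas controls Pellion.
Selkirk and Jonas together hold 35% + 44% = 79% of Marlow, so Jonas controls Marlow.
Jonas controls 6 companies.

6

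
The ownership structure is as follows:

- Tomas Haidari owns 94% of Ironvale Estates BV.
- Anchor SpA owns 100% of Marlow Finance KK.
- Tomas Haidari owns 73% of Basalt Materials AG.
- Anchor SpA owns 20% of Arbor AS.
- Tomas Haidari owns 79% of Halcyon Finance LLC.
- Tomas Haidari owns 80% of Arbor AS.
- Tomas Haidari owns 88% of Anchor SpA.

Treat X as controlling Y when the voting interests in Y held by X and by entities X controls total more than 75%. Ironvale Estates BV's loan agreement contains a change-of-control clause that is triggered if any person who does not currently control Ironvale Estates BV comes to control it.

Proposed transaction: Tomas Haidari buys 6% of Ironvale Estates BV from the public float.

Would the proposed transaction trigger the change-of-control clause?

The purchase changes only Tomas's holdings, so Tomas is the only person who could newly come to control Ironvale.
Tomas holds 94% of Ironvale, so Tomas controls Ironvale.
So Tomas already controls Ironvale before the transaction.
After the purchase, Tomas's direct stake in Ironvale rises to 94% + 6% = 100%.
Tomas controlled Ironvale already, so this is not a new person acquiring control; every other person's position is unchanged or reduced.
No new person acquires control, so the clause is not triggered.

No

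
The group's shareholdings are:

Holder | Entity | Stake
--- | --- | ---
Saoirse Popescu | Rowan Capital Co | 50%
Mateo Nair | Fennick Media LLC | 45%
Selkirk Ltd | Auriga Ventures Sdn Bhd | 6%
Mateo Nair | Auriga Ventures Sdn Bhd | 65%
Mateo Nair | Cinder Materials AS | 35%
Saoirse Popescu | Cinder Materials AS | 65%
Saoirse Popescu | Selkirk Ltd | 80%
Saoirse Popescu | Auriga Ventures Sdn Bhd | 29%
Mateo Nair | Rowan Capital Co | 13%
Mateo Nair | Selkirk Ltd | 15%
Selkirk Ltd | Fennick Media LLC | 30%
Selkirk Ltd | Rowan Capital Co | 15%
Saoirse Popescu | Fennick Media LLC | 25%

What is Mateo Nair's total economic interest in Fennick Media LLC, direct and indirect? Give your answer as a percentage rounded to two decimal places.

Mateo reaches Fennick along 2 paths.
Direct stake: 45% = 45%.
Via Selkirk: 15% × 30% = 4.5%.
Total: 45% + 4.5% = 49.5%.
Rounded: 49.50%.

49.50%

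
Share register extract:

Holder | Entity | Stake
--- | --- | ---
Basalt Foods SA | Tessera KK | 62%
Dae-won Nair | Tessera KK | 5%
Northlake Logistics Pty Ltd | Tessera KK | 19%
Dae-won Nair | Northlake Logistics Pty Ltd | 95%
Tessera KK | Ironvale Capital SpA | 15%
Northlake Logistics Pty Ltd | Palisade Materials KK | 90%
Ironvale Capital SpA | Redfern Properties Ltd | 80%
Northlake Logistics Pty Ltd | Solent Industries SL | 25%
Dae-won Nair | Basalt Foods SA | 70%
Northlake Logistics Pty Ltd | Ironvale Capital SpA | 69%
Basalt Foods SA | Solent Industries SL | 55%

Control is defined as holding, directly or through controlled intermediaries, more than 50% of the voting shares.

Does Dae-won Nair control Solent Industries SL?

Yes

Dae-won holds 70% of Basalt, so Dae-won controls Basalt.
Dae-won holds 95% of Northlake, so Dae-won controls Northlake.
Northlake and Basalt together hold 25% + 55% = 80% of Solent, so Dae-won controls Solent.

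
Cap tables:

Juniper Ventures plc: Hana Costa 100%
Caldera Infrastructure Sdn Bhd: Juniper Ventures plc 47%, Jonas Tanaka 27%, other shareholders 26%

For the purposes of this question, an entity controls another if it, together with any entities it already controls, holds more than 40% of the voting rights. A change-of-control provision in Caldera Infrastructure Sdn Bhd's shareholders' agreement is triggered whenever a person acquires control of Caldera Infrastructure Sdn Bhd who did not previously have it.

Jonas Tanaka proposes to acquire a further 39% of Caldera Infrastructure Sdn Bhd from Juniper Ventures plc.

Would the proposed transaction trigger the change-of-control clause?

The purchase adds only to Jonas's holdings (Juniper's stake shrinks), so Jonas is the only person who could newly come to control Caldera.
Jonas's largest direct stake is 27% in Caldera, which does not meet the threshold, so Jonas controls no company.
In Caldera, Jonas's side holds only 27%, not > 40%.
So before the transaction, Jonas does not control Caldera.
After the purchase, Jonas's direct stake in Caldera rises to 27% + 39% = 66%, and Juniper's stake falls to 8%.
Jonas holds 66% of Caldera, so Jonas controls Caldera.
Jonas did not control Caldera before and does after, so the clause is triggered.

Yes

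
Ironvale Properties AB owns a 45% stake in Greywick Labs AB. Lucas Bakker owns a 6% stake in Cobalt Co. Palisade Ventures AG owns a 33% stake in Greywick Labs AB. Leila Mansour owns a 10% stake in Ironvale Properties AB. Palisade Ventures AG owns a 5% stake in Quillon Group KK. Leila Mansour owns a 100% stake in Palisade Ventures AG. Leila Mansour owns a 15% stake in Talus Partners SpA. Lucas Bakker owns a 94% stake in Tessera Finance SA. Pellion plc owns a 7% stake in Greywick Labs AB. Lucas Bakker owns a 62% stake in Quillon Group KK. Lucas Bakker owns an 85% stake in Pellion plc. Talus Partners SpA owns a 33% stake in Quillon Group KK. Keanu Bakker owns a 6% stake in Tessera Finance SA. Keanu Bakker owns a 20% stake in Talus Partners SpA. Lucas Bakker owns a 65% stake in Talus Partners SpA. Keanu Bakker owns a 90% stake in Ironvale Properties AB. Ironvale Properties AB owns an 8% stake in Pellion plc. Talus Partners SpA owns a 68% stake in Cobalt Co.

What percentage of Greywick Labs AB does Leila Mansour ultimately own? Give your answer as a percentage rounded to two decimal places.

Leila reaches Greywick along 3 paths.
Via Palisade: 100% × 33% = 33%.
Via Ironvale: 10% × 45% = 4.5%.
Via Ironvale → Pellion: 10% × 8% × 7% = 0.056%.
Total: 33% + 4.5% + 0.056% = 37.556%.
Rounded: 37.56%.

37.56%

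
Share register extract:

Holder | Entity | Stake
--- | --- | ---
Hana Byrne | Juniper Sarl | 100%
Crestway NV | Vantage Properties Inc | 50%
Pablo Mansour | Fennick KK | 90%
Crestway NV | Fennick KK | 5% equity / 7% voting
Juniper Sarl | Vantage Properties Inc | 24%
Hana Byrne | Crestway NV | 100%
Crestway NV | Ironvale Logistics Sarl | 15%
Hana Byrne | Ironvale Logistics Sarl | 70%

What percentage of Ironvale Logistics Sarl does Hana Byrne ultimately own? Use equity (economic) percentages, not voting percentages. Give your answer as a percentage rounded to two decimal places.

Hana reaches Ironvale along 2 paths.
Direct stake: 70% = 70%.
Via Crestway: 100% × 15% = 15%.
Total: 70% + 15% = 85%.
Rounded: 85.00%.

85.00%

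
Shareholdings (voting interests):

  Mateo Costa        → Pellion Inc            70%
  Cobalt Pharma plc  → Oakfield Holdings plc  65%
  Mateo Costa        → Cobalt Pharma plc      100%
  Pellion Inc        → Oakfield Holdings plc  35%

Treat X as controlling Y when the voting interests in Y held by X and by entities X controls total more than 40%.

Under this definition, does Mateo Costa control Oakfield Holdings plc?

Mateo holds 70% of Pellion, so Mateo controls Pellion.
Mateo holds 100% of Cobalt, so Mateo controls Cobalt.
Pellion and Cobalt together hold 35% + 65% = 100% of Oakfield, so Mateo controls Oakfield.

Yes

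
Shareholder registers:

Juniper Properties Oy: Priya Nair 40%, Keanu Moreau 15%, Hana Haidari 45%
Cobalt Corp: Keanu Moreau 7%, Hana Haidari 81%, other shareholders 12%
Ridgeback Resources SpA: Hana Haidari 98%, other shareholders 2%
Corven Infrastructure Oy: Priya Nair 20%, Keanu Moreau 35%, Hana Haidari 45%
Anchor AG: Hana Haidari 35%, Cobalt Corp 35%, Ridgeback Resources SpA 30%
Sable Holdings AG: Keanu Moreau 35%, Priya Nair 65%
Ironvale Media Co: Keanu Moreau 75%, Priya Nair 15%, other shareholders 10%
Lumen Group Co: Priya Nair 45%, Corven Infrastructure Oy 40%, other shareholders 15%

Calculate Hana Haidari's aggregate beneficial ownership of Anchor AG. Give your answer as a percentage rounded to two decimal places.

92.75%

Hana reaches Anchor along 3 paths.
Direct stake: 35% = 35%.
Via Cobalt: 81% × 35% = 28.35%.
Via Ridgeback: 98% × 30% = 29.4%.
Total: 35% + 28.35% + 29.4% = 92.75%.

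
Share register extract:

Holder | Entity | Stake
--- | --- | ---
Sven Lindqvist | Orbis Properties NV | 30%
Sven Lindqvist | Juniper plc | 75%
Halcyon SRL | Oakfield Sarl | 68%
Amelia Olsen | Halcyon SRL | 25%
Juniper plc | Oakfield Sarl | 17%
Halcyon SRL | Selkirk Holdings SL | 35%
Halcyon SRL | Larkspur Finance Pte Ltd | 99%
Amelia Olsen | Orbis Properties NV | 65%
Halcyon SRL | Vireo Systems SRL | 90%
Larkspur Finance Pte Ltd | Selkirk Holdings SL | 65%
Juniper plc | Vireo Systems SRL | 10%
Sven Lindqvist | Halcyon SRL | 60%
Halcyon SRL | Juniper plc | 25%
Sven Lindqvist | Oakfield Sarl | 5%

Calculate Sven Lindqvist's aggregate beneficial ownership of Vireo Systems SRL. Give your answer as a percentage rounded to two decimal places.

Sven reaches Vireo along 3 paths.
Via Halcyon → Juniper: 60% × 25% × 10% = 1.5%.
Via Juniper: 75% × 10% = 7.5%.
Via Halcyon: 60% × 90% = 54%.
Total: 1.5% + 7.5% + 54% = 63%.
Rounded: 63.00%.

63.00%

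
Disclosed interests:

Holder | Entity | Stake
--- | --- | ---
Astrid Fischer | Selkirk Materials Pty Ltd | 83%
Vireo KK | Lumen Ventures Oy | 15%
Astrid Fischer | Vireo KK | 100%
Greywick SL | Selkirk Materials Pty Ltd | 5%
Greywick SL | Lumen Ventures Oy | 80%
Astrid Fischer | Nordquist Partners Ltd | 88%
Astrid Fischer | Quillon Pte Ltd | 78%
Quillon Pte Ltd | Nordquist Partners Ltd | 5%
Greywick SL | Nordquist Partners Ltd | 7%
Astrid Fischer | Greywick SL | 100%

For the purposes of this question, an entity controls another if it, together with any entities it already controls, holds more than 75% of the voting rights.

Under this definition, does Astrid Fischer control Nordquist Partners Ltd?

Yes

Astrid holds 78% of Quillon, so Astrid controls Quillon.
Astrid holds 100% of Greywick, so Astrid controls Greywick.
Astrid and Greywick and Quillon together hold 88% + 7% + 5% = 100% of Nordquist, so Astrid controls Nordquist.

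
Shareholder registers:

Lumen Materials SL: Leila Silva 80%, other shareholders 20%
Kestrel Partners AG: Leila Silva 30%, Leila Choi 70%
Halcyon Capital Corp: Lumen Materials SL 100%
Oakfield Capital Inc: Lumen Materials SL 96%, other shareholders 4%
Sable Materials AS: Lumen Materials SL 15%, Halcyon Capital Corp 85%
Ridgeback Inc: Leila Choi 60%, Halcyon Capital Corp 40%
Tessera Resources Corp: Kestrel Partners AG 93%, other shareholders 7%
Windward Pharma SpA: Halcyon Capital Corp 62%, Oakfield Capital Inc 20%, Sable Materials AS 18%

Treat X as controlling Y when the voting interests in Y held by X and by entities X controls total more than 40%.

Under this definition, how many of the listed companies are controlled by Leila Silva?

Leila Silva holds 80% of Lumen, so Leila Silva controls Lumen.
Lumen holds 100% of Halcyon, so Leila Silva controls Halcyon.
Lumen holds 96% of Oakfield, so Leila Silva controls Oakfield.
Lumen and Halcyon together hold 15% + 85% = 100% of Sable, so Leila Silva controls Sable.
Halcyon and Oakfield and Sable together hold 62% + 20% + 18% = 100% of Windward, so Leila Silva controls Windward.
No other company's threshold is met.
Leila Silva controls 5 companies.

5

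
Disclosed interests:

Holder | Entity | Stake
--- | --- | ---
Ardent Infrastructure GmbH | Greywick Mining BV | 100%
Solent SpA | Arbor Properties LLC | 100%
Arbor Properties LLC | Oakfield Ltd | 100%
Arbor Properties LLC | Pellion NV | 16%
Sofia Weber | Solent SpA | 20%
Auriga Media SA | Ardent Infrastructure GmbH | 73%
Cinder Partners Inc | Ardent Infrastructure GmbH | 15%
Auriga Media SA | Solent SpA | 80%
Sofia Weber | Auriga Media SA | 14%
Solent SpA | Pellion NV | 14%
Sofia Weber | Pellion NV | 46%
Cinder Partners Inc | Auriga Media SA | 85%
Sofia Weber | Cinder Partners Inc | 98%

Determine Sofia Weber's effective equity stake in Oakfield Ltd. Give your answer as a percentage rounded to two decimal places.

Sofia reaches Oakfield along 3 paths.
Via Cinder → Auriga → Solent → Arbor: 98% × 85% × 80% × 100% × 100% = 66.64%.
Via Auriga → Solent → Arbor: 14% × 80% × 100% × 100% = 11.2%.
Via Solent → Arbor: 20% × 100% × 100% = 20%.
Total: 66.64% + 11.2% + 20% = 97.84%.

97.84%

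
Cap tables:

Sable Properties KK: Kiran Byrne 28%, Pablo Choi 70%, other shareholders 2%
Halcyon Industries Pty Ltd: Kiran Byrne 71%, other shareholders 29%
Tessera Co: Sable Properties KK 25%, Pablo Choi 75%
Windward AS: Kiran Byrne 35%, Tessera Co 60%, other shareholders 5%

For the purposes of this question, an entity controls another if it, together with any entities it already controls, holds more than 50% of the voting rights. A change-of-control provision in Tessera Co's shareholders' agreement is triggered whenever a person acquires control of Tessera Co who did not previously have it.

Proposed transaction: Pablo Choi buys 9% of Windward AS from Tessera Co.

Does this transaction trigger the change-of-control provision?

The purchase adds only to Pablo's holdings (Tessera's stake shrinks), so Pablo is the only person who could newly come to control Tessera.
Pablo holds 70% of Sable, so Pablo controls Sable.
Sable and Pablo together hold 25% + 75% = 100% of Tessera, so Pablo controls Tessera.
So Pablo already controls Tessera before the transaction.
After the purchase, Pablo holds 9% of Windward directly, and Tessera's stake falls to 51%.
Pablo controlled Tessera already, so this is not a new person acquiring control; every other person's position is unchanged or reduced.
No new person acquires control, so the clause is not triggered.

No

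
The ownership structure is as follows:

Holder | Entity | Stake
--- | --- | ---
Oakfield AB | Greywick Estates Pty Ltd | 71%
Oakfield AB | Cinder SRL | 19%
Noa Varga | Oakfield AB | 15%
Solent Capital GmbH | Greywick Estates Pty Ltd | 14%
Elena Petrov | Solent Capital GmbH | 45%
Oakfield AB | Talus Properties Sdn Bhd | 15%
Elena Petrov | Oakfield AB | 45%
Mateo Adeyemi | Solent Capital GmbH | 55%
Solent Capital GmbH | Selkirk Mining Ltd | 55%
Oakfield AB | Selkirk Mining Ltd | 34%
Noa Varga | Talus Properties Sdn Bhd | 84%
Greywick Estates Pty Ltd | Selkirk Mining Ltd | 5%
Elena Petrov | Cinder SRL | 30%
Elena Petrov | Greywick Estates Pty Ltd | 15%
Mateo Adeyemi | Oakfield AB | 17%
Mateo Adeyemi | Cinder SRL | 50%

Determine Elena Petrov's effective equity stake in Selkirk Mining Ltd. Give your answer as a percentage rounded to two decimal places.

Elena reaches Selkirk along 5 paths.
Via Solent: 45% × 55% = 24.75%.
Via Oakfield: 45% × 34% = 15.3%.
Via Greywick: 15% × 5% = 0.75%.
Via Solent → Greywick: 45% × 14% × 5% = 0.315%.
Via Oakfield → Greywick: 45% × 71% × 5% = 1.5975%.
Total: 24.75% + 15.3% + 0.75% + 0.315% + 1.5975% = 42.7125%.
Rounded: 42.71%.

42.71%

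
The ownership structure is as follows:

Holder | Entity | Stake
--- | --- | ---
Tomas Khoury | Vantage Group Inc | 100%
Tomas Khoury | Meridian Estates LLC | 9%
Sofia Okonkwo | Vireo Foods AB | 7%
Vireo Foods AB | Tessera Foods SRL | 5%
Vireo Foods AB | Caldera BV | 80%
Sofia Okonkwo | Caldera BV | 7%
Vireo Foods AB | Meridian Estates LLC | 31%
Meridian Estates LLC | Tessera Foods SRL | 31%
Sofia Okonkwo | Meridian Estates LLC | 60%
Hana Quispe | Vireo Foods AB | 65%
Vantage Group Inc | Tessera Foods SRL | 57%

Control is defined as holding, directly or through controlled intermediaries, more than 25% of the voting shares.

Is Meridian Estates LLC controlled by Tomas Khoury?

No

Tomas holds 100% of Vantage, so Tomas controls Vantage.
Vantage holds 57% of Tessera, so Tomas controls Tessera.
In Meridian, Tomas's side holds only 9%, not > 25%.
So Tomas does not control Meridian.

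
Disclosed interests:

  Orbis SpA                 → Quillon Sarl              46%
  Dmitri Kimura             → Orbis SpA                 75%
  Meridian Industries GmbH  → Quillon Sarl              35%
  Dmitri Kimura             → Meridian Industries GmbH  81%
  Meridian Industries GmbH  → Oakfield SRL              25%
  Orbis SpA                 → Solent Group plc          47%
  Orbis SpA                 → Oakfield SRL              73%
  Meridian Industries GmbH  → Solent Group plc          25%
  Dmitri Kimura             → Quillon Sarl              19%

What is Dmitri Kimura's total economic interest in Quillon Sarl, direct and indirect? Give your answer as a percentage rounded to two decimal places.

Dmitri reaches Quillon along 3 paths.
Via Orbis: 75% × 46% = 34.5%.
Direct stake: 19% = 19%.
Via Meridian: 81% × 35% = 28.35%.
Total: 34.5% + 19% + 28.35% = 81.85%.

81.85%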